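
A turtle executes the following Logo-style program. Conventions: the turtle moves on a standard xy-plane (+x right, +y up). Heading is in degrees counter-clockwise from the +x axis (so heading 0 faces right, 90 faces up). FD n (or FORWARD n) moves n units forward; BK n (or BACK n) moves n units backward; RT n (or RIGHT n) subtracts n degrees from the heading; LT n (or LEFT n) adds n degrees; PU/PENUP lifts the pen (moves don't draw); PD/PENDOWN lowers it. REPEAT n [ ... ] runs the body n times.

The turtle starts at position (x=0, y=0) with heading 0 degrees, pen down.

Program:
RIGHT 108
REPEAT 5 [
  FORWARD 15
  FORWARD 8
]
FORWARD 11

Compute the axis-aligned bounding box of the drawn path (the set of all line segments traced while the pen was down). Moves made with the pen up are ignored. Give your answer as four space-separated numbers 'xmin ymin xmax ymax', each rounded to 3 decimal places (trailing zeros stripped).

Answer: -38.936 -119.833 0 0

Derivation:
Executing turtle program step by step:
Start: pos=(0,0), heading=0, pen down
RT 108: heading 0 -> 252
REPEAT 5 [
  -- iteration 1/5 --
  FD 15: (0,0) -> (-4.635,-14.266) [heading=252, draw]
  FD 8: (-4.635,-14.266) -> (-7.107,-21.874) [heading=252, draw]
  -- iteration 2/5 --
  FD 15: (-7.107,-21.874) -> (-11.743,-36.14) [heading=252, draw]
  FD 8: (-11.743,-36.14) -> (-14.215,-43.749) [heading=252, draw]
  -- iteration 3/5 --
  FD 15: (-14.215,-43.749) -> (-18.85,-58.014) [heading=252, draw]
  FD 8: (-18.85,-58.014) -> (-21.322,-65.623) [heading=252, draw]
  -- iteration 4/5 --
  FD 15: (-21.322,-65.623) -> (-25.957,-79.889) [heading=252, draw]
  FD 8: (-25.957,-79.889) -> (-28.43,-87.497) [heading=252, draw]
  -- iteration 5/5 --
  FD 15: (-28.43,-87.497) -> (-33.065,-101.763) [heading=252, draw]
  FD 8: (-33.065,-101.763) -> (-35.537,-109.371) [heading=252, draw]
]
FD 11: (-35.537,-109.371) -> (-38.936,-119.833) [heading=252, draw]
Final: pos=(-38.936,-119.833), heading=252, 11 segment(s) drawn

Segment endpoints: x in {-38.936, -35.537, -33.065, -28.43, -25.957, -21.322, -18.85, -14.215, -11.743, -7.107, -4.635, 0}, y in {-119.833, -109.371, -101.763, -87.497, -79.889, -65.623, -58.014, -43.749, -36.14, -21.874, -14.266, 0}
xmin=-38.936, ymin=-119.833, xmax=0, ymax=0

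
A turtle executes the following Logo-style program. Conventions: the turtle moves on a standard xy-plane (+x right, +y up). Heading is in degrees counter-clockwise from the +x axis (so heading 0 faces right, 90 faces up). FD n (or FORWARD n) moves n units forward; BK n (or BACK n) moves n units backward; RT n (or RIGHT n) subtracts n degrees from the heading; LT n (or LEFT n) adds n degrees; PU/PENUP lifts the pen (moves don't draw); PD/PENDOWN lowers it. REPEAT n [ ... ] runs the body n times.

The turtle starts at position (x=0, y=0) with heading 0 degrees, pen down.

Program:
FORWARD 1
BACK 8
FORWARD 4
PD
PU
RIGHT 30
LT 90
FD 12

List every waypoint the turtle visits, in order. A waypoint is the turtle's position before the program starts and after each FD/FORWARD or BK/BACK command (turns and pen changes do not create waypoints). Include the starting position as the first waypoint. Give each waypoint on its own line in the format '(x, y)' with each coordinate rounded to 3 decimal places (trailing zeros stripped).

Answer: (0, 0)
(1, 0)
(-7, 0)
(-3, 0)
(3, 10.392)

Derivation:
Executing turtle program step by step:
Start: pos=(0,0), heading=0, pen down
FD 1: (0,0) -> (1,0) [heading=0, draw]
BK 8: (1,0) -> (-7,0) [heading=0, draw]
FD 4: (-7,0) -> (-3,0) [heading=0, draw]
PD: pen down
PU: pen up
RT 30: heading 0 -> 330
LT 90: heading 330 -> 60
FD 12: (-3,0) -> (3,10.392) [heading=60, move]
Final: pos=(3,10.392), heading=60, 3 segment(s) drawn
Waypoints (5 total):
(0, 0)
(1, 0)
(-7, 0)
(-3, 0)
(3, 10.392)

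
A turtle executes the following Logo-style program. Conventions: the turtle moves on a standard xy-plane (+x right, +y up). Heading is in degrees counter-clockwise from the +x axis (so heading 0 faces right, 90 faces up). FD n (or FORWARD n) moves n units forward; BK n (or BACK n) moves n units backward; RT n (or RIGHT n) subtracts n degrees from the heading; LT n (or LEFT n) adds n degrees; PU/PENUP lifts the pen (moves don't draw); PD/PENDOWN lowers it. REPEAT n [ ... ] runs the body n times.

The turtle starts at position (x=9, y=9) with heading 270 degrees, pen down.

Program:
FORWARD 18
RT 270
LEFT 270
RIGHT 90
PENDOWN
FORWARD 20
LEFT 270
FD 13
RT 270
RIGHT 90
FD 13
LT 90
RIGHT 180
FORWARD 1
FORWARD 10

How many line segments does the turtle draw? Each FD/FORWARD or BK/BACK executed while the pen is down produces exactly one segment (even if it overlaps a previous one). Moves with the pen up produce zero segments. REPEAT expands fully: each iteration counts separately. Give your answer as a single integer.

Answer: 6

Derivation:
Executing turtle program step by step:
Start: pos=(9,9), heading=270, pen down
FD 18: (9,9) -> (9,-9) [heading=270, draw]
RT 270: heading 270 -> 0
LT 270: heading 0 -> 270
RT 90: heading 270 -> 180
PD: pen down
FD 20: (9,-9) -> (-11,-9) [heading=180, draw]
LT 270: heading 180 -> 90
FD 13: (-11,-9) -> (-11,4) [heading=90, draw]
RT 270: heading 90 -> 180
RT 90: heading 180 -> 90
FD 13: (-11,4) -> (-11,17) [heading=90, draw]
LT 90: heading 90 -> 180
RT 180: heading 180 -> 0
FD 1: (-11,17) -> (-10,17) [heading=0, draw]
FD 10: (-10,17) -> (0,17) [heading=0, draw]
Final: pos=(0,17), heading=0, 6 segment(s) drawn
Segments drawn: 6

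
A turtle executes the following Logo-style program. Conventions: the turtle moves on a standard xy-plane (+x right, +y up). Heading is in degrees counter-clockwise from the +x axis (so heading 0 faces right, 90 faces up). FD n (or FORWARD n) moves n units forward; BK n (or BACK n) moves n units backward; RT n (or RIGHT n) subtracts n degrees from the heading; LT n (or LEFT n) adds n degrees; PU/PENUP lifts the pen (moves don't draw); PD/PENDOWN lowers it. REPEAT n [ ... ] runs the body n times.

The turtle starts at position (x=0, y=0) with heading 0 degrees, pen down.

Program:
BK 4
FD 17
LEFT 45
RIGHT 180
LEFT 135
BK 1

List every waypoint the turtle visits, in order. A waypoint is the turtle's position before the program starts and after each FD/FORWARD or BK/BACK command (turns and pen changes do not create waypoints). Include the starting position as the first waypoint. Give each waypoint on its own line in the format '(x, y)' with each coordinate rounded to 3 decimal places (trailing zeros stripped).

Executing turtle program step by step:
Start: pos=(0,0), heading=0, pen down
BK 4: (0,0) -> (-4,0) [heading=0, draw]
FD 17: (-4,0) -> (13,0) [heading=0, draw]
LT 45: heading 0 -> 45
RT 180: heading 45 -> 225
LT 135: heading 225 -> 0
BK 1: (13,0) -> (12,0) [heading=0, draw]
Final: pos=(12,0), heading=0, 3 segment(s) drawn
Waypoints (4 total):
(0, 0)
(-4, 0)
(13, 0)
(12, 0)

Answer: (0, 0)
(-4, 0)
(13, 0)
(12, 0)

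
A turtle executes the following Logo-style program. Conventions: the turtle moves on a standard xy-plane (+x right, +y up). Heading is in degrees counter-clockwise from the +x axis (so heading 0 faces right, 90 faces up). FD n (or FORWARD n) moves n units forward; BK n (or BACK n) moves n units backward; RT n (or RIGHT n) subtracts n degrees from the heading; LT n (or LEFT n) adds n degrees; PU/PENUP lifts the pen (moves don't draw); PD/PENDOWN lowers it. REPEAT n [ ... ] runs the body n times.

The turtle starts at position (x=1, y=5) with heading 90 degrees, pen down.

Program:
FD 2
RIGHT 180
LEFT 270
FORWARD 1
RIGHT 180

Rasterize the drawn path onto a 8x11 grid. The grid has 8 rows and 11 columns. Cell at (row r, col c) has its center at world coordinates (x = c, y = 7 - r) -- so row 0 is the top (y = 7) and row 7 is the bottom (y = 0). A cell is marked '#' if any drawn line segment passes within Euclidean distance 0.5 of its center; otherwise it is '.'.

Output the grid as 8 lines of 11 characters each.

Answer: ##.........
.#.........
.#.........
...........
...........
...........
...........
...........

Derivation:
Segment 0: (1,5) -> (1,7)
Segment 1: (1,7) -> (0,7)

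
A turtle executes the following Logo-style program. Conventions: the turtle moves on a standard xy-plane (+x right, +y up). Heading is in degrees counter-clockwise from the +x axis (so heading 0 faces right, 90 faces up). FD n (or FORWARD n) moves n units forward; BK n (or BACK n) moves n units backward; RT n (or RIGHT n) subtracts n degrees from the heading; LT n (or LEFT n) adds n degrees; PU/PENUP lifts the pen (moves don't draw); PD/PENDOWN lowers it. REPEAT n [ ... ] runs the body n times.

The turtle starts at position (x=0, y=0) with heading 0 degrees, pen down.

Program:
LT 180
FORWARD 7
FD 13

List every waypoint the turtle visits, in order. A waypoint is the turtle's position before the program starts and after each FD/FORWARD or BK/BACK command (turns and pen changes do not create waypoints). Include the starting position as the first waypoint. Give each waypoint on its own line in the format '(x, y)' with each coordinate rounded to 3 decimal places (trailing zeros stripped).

Answer: (0, 0)
(-7, 0)
(-20, 0)

Derivation:
Executing turtle program step by step:
Start: pos=(0,0), heading=0, pen down
LT 180: heading 0 -> 180
FD 7: (0,0) -> (-7,0) [heading=180, draw]
FD 13: (-7,0) -> (-20,0) [heading=180, draw]
Final: pos=(-20,0), heading=180, 2 segment(s) drawn
Waypoints (3 total):
(0, 0)
(-7, 0)
(-20, 0)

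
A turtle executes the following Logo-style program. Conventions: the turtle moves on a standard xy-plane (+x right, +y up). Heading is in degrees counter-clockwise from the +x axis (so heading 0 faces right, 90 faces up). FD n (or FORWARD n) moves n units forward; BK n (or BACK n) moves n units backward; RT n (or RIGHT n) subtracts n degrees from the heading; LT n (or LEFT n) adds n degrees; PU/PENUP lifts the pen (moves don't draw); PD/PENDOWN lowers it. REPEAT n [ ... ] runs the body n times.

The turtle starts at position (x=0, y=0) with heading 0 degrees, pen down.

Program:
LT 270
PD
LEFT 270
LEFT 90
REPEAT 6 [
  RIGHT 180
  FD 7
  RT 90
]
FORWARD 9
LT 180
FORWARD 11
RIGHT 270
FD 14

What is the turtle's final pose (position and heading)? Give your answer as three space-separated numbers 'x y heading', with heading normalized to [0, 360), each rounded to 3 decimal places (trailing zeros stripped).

Executing turtle program step by step:
Start: pos=(0,0), heading=0, pen down
LT 270: heading 0 -> 270
PD: pen down
LT 270: heading 270 -> 180
LT 90: heading 180 -> 270
REPEAT 6 [
  -- iteration 1/6 --
  RT 180: heading 270 -> 90
  FD 7: (0,0) -> (0,7) [heading=90, draw]
  RT 90: heading 90 -> 0
  -- iteration 2/6 --
  RT 180: heading 0 -> 180
  FD 7: (0,7) -> (-7,7) [heading=180, draw]
  RT 90: heading 180 -> 90
  -- iteration 3/6 --
  RT 180: heading 90 -> 270
  FD 7: (-7,7) -> (-7,0) [heading=270, draw]
  RT 90: heading 270 -> 180
  -- iteration 4/6 --
  RT 180: heading 180 -> 0
  FD 7: (-7,0) -> (0,0) [heading=0, draw]
  RT 90: heading 0 -> 270
  -- iteration 5/6 --
  RT 180: heading 270 -> 90
  FD 7: (0,0) -> (0,7) [heading=90, draw]
  RT 90: heading 90 -> 0
  -- iteration 6/6 --
  RT 180: heading 0 -> 180
  FD 7: (0,7) -> (-7,7) [heading=180, draw]
  RT 90: heading 180 -> 90
]
FD 9: (-7,7) -> (-7,16) [heading=90, draw]
LT 180: heading 90 -> 270
FD 11: (-7,16) -> (-7,5) [heading=270, draw]
RT 270: heading 270 -> 0
FD 14: (-7,5) -> (7,5) [heading=0, draw]
Final: pos=(7,5), heading=0, 9 segment(s) drawn

Answer: 7 5 0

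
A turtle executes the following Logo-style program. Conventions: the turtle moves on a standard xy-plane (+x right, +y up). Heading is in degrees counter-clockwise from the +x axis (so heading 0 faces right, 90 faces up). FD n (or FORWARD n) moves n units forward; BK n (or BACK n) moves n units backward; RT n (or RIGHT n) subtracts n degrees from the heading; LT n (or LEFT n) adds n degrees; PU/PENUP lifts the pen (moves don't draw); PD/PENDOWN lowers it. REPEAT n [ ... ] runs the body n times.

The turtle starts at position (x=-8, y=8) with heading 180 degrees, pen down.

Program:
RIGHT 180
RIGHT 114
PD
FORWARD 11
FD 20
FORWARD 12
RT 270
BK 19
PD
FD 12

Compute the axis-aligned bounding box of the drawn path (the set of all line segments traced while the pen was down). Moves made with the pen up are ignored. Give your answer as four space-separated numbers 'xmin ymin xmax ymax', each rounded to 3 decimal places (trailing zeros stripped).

Executing turtle program step by step:
Start: pos=(-8,8), heading=180, pen down
RT 180: heading 180 -> 0
RT 114: heading 0 -> 246
PD: pen down
FD 11: (-8,8) -> (-12.474,-2.049) [heading=246, draw]
FD 20: (-12.474,-2.049) -> (-20.609,-20.32) [heading=246, draw]
FD 12: (-20.609,-20.32) -> (-25.49,-31.282) [heading=246, draw]
RT 270: heading 246 -> 336
BK 19: (-25.49,-31.282) -> (-42.847,-23.554) [heading=336, draw]
PD: pen down
FD 12: (-42.847,-23.554) -> (-31.884,-28.435) [heading=336, draw]
Final: pos=(-31.884,-28.435), heading=336, 5 segment(s) drawn

Segment endpoints: x in {-42.847, -31.884, -25.49, -20.609, -12.474, -8}, y in {-31.282, -28.435, -23.554, -20.32, -2.049, 8}
xmin=-42.847, ymin=-31.282, xmax=-8, ymax=8

Answer: -42.847 -31.282 -8 8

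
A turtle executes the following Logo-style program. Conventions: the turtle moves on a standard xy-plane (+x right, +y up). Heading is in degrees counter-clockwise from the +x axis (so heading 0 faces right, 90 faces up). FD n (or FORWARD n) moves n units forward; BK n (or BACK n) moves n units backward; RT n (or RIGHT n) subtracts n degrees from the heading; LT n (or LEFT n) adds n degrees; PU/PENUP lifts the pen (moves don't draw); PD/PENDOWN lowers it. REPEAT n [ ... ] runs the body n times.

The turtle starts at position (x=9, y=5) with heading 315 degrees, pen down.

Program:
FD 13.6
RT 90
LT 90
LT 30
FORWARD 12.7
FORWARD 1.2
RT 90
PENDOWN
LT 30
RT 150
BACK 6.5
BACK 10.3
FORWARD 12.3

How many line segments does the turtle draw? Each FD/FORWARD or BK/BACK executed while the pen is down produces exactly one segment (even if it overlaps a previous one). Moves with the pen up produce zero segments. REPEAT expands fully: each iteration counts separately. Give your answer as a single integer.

Executing turtle program step by step:
Start: pos=(9,5), heading=315, pen down
FD 13.6: (9,5) -> (18.617,-4.617) [heading=315, draw]
RT 90: heading 315 -> 225
LT 90: heading 225 -> 315
LT 30: heading 315 -> 345
FD 12.7: (18.617,-4.617) -> (30.884,-7.904) [heading=345, draw]
FD 1.2: (30.884,-7.904) -> (32.043,-8.214) [heading=345, draw]
RT 90: heading 345 -> 255
PD: pen down
LT 30: heading 255 -> 285
RT 150: heading 285 -> 135
BK 6.5: (32.043,-8.214) -> (36.639,-12.81) [heading=135, draw]
BK 10.3: (36.639,-12.81) -> (43.922,-20.094) [heading=135, draw]
FD 12.3: (43.922,-20.094) -> (35.225,-11.396) [heading=135, draw]
Final: pos=(35.225,-11.396), heading=135, 6 segment(s) drawn
Segments drawn: 6

Answer: 6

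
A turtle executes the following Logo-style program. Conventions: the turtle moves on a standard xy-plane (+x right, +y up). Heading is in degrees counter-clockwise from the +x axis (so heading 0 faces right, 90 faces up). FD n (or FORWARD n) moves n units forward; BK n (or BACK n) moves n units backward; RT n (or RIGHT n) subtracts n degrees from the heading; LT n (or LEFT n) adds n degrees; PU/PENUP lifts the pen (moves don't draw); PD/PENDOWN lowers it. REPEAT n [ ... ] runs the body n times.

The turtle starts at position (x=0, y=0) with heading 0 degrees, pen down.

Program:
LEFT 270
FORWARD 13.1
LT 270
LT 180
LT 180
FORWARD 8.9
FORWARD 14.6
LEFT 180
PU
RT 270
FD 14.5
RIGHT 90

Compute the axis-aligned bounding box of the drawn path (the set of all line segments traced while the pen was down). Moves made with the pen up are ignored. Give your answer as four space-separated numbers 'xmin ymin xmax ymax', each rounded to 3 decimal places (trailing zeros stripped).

Executing turtle program step by step:
Start: pos=(0,0), heading=0, pen down
LT 270: heading 0 -> 270
FD 13.1: (0,0) -> (0,-13.1) [heading=270, draw]
LT 270: heading 270 -> 180
LT 180: heading 180 -> 0
LT 180: heading 0 -> 180
FD 8.9: (0,-13.1) -> (-8.9,-13.1) [heading=180, draw]
FD 14.6: (-8.9,-13.1) -> (-23.5,-13.1) [heading=180, draw]
LT 180: heading 180 -> 0
PU: pen up
RT 270: heading 0 -> 90
FD 14.5: (-23.5,-13.1) -> (-23.5,1.4) [heading=90, move]
RT 90: heading 90 -> 0
Final: pos=(-23.5,1.4), heading=0, 3 segment(s) drawn

Segment endpoints: x in {-23.5, -8.9, 0, 0}, y in {-13.1, -13.1, -13.1, 0}
xmin=-23.5, ymin=-13.1, xmax=0, ymax=0

Answer: -23.5 -13.1 0 0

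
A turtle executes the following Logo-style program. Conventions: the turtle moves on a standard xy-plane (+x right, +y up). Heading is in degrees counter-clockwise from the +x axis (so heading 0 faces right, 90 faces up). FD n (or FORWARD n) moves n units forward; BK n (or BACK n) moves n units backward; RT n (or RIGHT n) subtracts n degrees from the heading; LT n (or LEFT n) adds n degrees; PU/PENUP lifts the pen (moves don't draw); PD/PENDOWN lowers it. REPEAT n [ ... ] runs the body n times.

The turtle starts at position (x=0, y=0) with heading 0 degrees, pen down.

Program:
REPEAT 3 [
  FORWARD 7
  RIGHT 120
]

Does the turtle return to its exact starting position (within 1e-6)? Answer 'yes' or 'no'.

Executing turtle program step by step:
Start: pos=(0,0), heading=0, pen down
REPEAT 3 [
  -- iteration 1/3 --
  FD 7: (0,0) -> (7,0) [heading=0, draw]
  RT 120: heading 0 -> 240
  -- iteration 2/3 --
  FD 7: (7,0) -> (3.5,-6.062) [heading=240, draw]
  RT 120: heading 240 -> 120
  -- iteration 3/3 --
  FD 7: (3.5,-6.062) -> (0,0) [heading=120, draw]
  RT 120: heading 120 -> 0
]
Final: pos=(0,0), heading=0, 3 segment(s) drawn

Start position: (0, 0)
Final position: (0, 0)
Distance = 0; < 1e-6 -> CLOSED

Answer: yes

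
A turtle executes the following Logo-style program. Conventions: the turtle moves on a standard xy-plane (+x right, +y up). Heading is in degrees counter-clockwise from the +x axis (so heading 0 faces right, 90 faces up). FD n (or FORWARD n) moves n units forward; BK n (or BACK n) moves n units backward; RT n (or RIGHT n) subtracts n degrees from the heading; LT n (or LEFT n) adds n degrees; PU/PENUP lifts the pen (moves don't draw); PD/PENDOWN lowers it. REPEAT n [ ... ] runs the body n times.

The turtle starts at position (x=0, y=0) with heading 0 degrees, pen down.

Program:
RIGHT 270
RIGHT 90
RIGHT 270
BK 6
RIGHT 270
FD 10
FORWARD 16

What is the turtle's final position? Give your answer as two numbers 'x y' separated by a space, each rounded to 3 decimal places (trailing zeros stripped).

Executing turtle program step by step:
Start: pos=(0,0), heading=0, pen down
RT 270: heading 0 -> 90
RT 90: heading 90 -> 0
RT 270: heading 0 -> 90
BK 6: (0,0) -> (0,-6) [heading=90, draw]
RT 270: heading 90 -> 180
FD 10: (0,-6) -> (-10,-6) [heading=180, draw]
FD 16: (-10,-6) -> (-26,-6) [heading=180, draw]
Final: pos=(-26,-6), heading=180, 3 segment(s) drawn

Answer: -26 -6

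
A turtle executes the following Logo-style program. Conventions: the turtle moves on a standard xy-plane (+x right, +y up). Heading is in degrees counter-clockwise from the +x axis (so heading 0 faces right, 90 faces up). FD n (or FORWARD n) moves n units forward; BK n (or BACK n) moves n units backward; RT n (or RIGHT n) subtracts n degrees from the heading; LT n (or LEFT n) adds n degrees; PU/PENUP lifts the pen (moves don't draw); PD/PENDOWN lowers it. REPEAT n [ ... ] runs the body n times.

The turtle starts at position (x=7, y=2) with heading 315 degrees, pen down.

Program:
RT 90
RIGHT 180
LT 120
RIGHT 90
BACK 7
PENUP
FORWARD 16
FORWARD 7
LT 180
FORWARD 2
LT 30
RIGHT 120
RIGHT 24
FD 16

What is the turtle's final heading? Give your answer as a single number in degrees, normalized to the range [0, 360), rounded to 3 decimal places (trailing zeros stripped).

Executing turtle program step by step:
Start: pos=(7,2), heading=315, pen down
RT 90: heading 315 -> 225
RT 180: heading 225 -> 45
LT 120: heading 45 -> 165
RT 90: heading 165 -> 75
BK 7: (7,2) -> (5.188,-4.761) [heading=75, draw]
PU: pen up
FD 16: (5.188,-4.761) -> (9.329,10.693) [heading=75, move]
FD 7: (9.329,10.693) -> (11.141,17.455) [heading=75, move]
LT 180: heading 75 -> 255
FD 2: (11.141,17.455) -> (10.623,15.523) [heading=255, move]
LT 30: heading 255 -> 285
RT 120: heading 285 -> 165
RT 24: heading 165 -> 141
FD 16: (10.623,15.523) -> (-1.811,25.592) [heading=141, move]
Final: pos=(-1.811,25.592), heading=141, 1 segment(s) drawn

Answer: 141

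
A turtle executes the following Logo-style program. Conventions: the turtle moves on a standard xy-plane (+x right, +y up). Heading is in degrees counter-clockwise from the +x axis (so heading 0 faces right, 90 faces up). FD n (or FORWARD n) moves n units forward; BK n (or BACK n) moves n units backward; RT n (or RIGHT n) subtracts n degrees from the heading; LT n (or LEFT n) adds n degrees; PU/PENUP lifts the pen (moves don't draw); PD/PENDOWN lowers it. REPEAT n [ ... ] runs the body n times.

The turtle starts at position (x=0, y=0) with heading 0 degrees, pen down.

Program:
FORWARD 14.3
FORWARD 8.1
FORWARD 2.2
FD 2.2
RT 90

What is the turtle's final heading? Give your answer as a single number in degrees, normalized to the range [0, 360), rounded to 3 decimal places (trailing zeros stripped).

Answer: 270

Derivation:
Executing turtle program step by step:
Start: pos=(0,0), heading=0, pen down
FD 14.3: (0,0) -> (14.3,0) [heading=0, draw]
FD 8.1: (14.3,0) -> (22.4,0) [heading=0, draw]
FD 2.2: (22.4,0) -> (24.6,0) [heading=0, draw]
FD 2.2: (24.6,0) -> (26.8,0) [heading=0, draw]
RT 90: heading 0 -> 270
Final: pos=(26.8,0), heading=270, 4 segment(s) drawn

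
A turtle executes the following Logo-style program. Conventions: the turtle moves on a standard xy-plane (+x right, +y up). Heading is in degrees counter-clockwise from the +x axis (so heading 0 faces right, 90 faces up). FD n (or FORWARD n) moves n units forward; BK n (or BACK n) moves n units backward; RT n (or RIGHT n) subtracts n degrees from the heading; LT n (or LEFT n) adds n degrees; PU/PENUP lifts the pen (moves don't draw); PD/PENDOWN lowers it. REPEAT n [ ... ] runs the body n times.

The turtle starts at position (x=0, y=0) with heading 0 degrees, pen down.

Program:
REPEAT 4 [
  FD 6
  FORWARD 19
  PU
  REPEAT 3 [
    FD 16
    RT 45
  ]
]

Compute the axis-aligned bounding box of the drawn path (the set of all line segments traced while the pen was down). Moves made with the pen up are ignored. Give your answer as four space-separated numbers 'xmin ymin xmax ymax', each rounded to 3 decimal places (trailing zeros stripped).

Answer: 0 0 25 0

Derivation:
Executing turtle program step by step:
Start: pos=(0,0), heading=0, pen down
REPEAT 4 [
  -- iteration 1/4 --
  FD 6: (0,0) -> (6,0) [heading=0, draw]
  FD 19: (6,0) -> (25,0) [heading=0, draw]
  PU: pen up
  REPEAT 3 [
    -- iteration 1/3 --
    FD 16: (25,0) -> (41,0) [heading=0, move]
    RT 45: heading 0 -> 315
    -- iteration 2/3 --
    FD 16: (41,0) -> (52.314,-11.314) [heading=315, move]
    RT 45: heading 315 -> 270
    -- iteration 3/3 --
    FD 16: (52.314,-11.314) -> (52.314,-27.314) [heading=270, move]
    RT 45: heading 270 -> 225
  ]
  -- iteration 2/4 --
  FD 6: (52.314,-27.314) -> (48.071,-31.556) [heading=225, move]
  FD 19: (48.071,-31.556) -> (34.636,-44.991) [heading=225, move]
  PU: pen up
  REPEAT 3 [
    -- iteration 1/3 --
    FD 16: (34.636,-44.991) -> (23.322,-56.305) [heading=225, move]
    RT 45: heading 225 -> 180
    -- iteration 2/3 --
    FD 16: (23.322,-56.305) -> (7.322,-56.305) [heading=180, move]
    RT 45: heading 180 -> 135
    -- iteration 3/3 --
    FD 16: (7.322,-56.305) -> (-3.991,-44.991) [heading=135, move]
    RT 45: heading 135 -> 90
  ]
  -- iteration 3/4 --
  FD 6: (-3.991,-44.991) -> (-3.991,-38.991) [heading=90, move]
  FD 19: (-3.991,-38.991) -> (-3.991,-19.991) [heading=90, move]
  PU: pen up
  REPEAT 3 [
    -- iteration 1/3 --
    FD 16: (-3.991,-19.991) -> (-3.991,-3.991) [heading=90, move]
    RT 45: heading 90 -> 45
    -- iteration 2/3 --
    FD 16: (-3.991,-3.991) -> (7.322,7.322) [heading=45, move]
    RT 45: heading 45 -> 0
    -- iteration 3/3 --
    FD 16: (7.322,7.322) -> (23.322,7.322) [heading=0, move]
    RT 45: heading 0 -> 315
  ]
  -- iteration 4/4 --
  FD 6: (23.322,7.322) -> (27.565,3.08) [heading=315, move]
  FD 19: (27.565,3.08) -> (41,-10.355) [heading=315, move]
  PU: pen up
  REPEAT 3 [
    -- iteration 1/3 --
    FD 16: (41,-10.355) -> (52.314,-21.669) [heading=315, move]
    RT 45: heading 315 -> 270
    -- iteration 2/3 --
    FD 16: (52.314,-21.669) -> (52.314,-37.669) [heading=270, move]
    RT 45: heading 270 -> 225
    -- iteration 3/3 --
    FD 16: (52.314,-37.669) -> (41,-48.983) [heading=225, move]
    RT 45: heading 225 -> 180
  ]
]
Final: pos=(41,-48.983), heading=180, 2 segment(s) drawn

Segment endpoints: x in {0, 6, 25}, y in {0}
xmin=0, ymin=0, xmax=25, ymax=0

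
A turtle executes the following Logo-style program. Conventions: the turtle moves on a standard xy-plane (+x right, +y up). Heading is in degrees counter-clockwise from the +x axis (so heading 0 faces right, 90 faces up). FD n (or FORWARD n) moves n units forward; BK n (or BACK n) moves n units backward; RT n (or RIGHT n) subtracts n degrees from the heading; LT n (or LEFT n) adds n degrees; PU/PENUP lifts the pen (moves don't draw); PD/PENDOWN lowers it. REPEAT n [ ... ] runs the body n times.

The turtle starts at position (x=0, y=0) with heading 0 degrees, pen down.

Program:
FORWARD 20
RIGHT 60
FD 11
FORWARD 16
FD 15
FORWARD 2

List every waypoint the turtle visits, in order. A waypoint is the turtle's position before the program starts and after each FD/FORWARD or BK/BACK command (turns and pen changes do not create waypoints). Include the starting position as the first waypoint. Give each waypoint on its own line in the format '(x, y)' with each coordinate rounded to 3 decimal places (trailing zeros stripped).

Executing turtle program step by step:
Start: pos=(0,0), heading=0, pen down
FD 20: (0,0) -> (20,0) [heading=0, draw]
RT 60: heading 0 -> 300
FD 11: (20,0) -> (25.5,-9.526) [heading=300, draw]
FD 16: (25.5,-9.526) -> (33.5,-23.383) [heading=300, draw]
FD 15: (33.5,-23.383) -> (41,-36.373) [heading=300, draw]
FD 2: (41,-36.373) -> (42,-38.105) [heading=300, draw]
Final: pos=(42,-38.105), heading=300, 5 segment(s) drawn
Waypoints (6 total):
(0, 0)
(20, 0)
(25.5, -9.526)
(33.5, -23.383)
(41, -36.373)
(42, -38.105)

Answer: (0, 0)
(20, 0)
(25.5, -9.526)
(33.5, -23.383)
(41, -36.373)
(42, -38.105)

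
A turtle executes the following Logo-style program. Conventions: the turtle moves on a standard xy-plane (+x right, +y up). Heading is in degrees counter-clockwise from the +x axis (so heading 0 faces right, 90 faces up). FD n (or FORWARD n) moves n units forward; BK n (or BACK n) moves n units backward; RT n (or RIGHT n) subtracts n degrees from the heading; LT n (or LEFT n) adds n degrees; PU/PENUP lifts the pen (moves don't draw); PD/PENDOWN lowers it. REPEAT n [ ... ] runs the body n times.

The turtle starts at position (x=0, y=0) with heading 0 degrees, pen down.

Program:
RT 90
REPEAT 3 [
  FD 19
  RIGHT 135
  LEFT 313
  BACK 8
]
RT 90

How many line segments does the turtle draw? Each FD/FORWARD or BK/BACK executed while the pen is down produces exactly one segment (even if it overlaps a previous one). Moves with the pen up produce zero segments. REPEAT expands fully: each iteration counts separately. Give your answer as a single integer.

Answer: 6

Derivation:
Executing turtle program step by step:
Start: pos=(0,0), heading=0, pen down
RT 90: heading 0 -> 270
REPEAT 3 [
  -- iteration 1/3 --
  FD 19: (0,0) -> (0,-19) [heading=270, draw]
  RT 135: heading 270 -> 135
  LT 313: heading 135 -> 88
  BK 8: (0,-19) -> (-0.279,-26.995) [heading=88, draw]
  -- iteration 2/3 --
  FD 19: (-0.279,-26.995) -> (0.384,-8.007) [heading=88, draw]
  RT 135: heading 88 -> 313
  LT 313: heading 313 -> 266
  BK 8: (0.384,-8.007) -> (0.942,-0.026) [heading=266, draw]
  -- iteration 3/3 --
  FD 19: (0.942,-0.026) -> (-0.383,-18.98) [heading=266, draw]
  RT 135: heading 266 -> 131
  LT 313: heading 131 -> 84
  BK 8: (-0.383,-18.98) -> (-1.22,-26.936) [heading=84, draw]
]
RT 90: heading 84 -> 354
Final: pos=(-1.22,-26.936), heading=354, 6 segment(s) drawn
Segments drawn: 6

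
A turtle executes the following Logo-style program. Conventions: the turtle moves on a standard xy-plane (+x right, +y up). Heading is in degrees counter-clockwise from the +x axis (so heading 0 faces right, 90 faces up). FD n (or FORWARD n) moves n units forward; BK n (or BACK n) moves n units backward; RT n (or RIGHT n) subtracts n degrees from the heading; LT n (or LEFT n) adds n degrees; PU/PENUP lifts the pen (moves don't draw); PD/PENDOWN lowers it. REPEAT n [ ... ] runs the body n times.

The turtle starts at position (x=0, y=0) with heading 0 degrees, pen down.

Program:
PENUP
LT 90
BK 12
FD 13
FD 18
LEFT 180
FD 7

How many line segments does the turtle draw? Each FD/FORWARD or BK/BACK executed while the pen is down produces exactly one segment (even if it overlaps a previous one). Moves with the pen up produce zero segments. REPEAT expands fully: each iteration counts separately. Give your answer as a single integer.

Answer: 0

Derivation:
Executing turtle program step by step:
Start: pos=(0,0), heading=0, pen down
PU: pen up
LT 90: heading 0 -> 90
BK 12: (0,0) -> (0,-12) [heading=90, move]
FD 13: (0,-12) -> (0,1) [heading=90, move]
FD 18: (0,1) -> (0,19) [heading=90, move]
LT 180: heading 90 -> 270
FD 7: (0,19) -> (0,12) [heading=270, move]
Final: pos=(0,12), heading=270, 0 segment(s) drawn
Segments drawn: 0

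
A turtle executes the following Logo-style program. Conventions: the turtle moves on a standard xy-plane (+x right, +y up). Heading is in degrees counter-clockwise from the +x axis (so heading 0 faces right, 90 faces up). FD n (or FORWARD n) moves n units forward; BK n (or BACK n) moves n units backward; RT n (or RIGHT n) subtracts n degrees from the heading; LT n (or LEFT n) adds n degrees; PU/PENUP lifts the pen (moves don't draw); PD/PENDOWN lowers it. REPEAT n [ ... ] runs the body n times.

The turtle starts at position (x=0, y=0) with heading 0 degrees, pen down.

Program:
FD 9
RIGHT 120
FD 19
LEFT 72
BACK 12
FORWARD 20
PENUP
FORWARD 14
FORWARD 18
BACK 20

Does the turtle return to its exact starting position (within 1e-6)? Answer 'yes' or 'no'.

Answer: no

Derivation:
Executing turtle program step by step:
Start: pos=(0,0), heading=0, pen down
FD 9: (0,0) -> (9,0) [heading=0, draw]
RT 120: heading 0 -> 240
FD 19: (9,0) -> (-0.5,-16.454) [heading=240, draw]
LT 72: heading 240 -> 312
BK 12: (-0.5,-16.454) -> (-8.53,-7.537) [heading=312, draw]
FD 20: (-8.53,-7.537) -> (4.853,-22.4) [heading=312, draw]
PU: pen up
FD 14: (4.853,-22.4) -> (14.221,-32.804) [heading=312, move]
FD 18: (14.221,-32.804) -> (26.265,-46.18) [heading=312, move]
BK 20: (26.265,-46.18) -> (12.883,-31.317) [heading=312, move]
Final: pos=(12.883,-31.317), heading=312, 4 segment(s) drawn

Start position: (0, 0)
Final position: (12.883, -31.317)
Distance = 33.864; >= 1e-6 -> NOT closed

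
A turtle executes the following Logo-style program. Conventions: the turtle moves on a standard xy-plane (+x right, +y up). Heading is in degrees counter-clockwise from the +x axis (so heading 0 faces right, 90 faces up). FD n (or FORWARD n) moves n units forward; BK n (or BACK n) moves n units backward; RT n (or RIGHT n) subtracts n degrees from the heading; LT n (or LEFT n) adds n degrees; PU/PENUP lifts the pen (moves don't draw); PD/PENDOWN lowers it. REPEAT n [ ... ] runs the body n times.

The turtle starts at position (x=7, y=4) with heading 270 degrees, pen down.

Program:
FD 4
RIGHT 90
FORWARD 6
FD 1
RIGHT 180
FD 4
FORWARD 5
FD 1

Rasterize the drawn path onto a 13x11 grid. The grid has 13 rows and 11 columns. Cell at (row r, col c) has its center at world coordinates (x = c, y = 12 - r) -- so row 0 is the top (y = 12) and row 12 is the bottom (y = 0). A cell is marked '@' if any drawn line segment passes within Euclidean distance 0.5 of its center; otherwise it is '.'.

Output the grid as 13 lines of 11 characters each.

Segment 0: (7,4) -> (7,0)
Segment 1: (7,0) -> (1,0)
Segment 2: (1,0) -> (-0,0)
Segment 3: (-0,0) -> (4,0)
Segment 4: (4,0) -> (9,0)
Segment 5: (9,0) -> (10,0)

Answer: ...........
...........
...........
...........
...........
...........
...........
...........
.......@...
.......@...
.......@...
.......@...
@@@@@@@@@@@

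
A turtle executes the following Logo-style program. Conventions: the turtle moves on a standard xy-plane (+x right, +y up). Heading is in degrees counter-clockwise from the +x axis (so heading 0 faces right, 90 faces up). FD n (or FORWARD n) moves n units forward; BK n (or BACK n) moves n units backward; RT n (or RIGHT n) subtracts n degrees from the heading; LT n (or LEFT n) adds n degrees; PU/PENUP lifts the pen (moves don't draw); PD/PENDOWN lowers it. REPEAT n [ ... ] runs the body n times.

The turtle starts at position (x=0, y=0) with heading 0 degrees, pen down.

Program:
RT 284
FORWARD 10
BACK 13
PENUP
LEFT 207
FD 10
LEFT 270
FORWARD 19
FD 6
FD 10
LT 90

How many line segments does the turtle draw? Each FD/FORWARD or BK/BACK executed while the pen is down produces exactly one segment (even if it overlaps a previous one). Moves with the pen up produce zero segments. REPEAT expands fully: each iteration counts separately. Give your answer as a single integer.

Answer: 2

Derivation:
Executing turtle program step by step:
Start: pos=(0,0), heading=0, pen down
RT 284: heading 0 -> 76
FD 10: (0,0) -> (2.419,9.703) [heading=76, draw]
BK 13: (2.419,9.703) -> (-0.726,-2.911) [heading=76, draw]
PU: pen up
LT 207: heading 76 -> 283
FD 10: (-0.726,-2.911) -> (1.524,-12.655) [heading=283, move]
LT 270: heading 283 -> 193
FD 19: (1.524,-12.655) -> (-16.989,-16.929) [heading=193, move]
FD 6: (-16.989,-16.929) -> (-22.836,-18.278) [heading=193, move]
FD 10: (-22.836,-18.278) -> (-32.579,-20.528) [heading=193, move]
LT 90: heading 193 -> 283
Final: pos=(-32.579,-20.528), heading=283, 2 segment(s) drawn
Segments drawn: 2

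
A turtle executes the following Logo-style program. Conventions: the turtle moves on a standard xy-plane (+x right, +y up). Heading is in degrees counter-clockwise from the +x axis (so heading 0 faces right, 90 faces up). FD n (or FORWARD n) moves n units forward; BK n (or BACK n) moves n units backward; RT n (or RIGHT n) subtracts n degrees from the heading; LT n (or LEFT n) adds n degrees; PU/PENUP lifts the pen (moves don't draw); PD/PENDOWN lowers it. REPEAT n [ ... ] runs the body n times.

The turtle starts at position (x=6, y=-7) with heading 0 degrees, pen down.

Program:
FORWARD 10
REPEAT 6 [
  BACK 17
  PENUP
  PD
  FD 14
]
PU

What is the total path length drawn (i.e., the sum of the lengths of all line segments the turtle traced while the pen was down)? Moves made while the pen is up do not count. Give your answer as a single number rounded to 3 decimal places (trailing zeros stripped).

Executing turtle program step by step:
Start: pos=(6,-7), heading=0, pen down
FD 10: (6,-7) -> (16,-7) [heading=0, draw]
REPEAT 6 [
  -- iteration 1/6 --
  BK 17: (16,-7) -> (-1,-7) [heading=0, draw]
  PU: pen up
  PD: pen down
  FD 14: (-1,-7) -> (13,-7) [heading=0, draw]
  -- iteration 2/6 --
  BK 17: (13,-7) -> (-4,-7) [heading=0, draw]
  PU: pen up
  PD: pen down
  FD 14: (-4,-7) -> (10,-7) [heading=0, draw]
  -- iteration 3/6 --
  BK 17: (10,-7) -> (-7,-7) [heading=0, draw]
  PU: pen up
  PD: pen down
  FD 14: (-7,-7) -> (7,-7) [heading=0, draw]
  -- iteration 4/6 --
  BK 17: (7,-7) -> (-10,-7) [heading=0, draw]
  PU: pen up
  PD: pen down
  FD 14: (-10,-7) -> (4,-7) [heading=0, draw]
  -- iteration 5/6 --
  BK 17: (4,-7) -> (-13,-7) [heading=0, draw]
  PU: pen up
  PD: pen down
  FD 14: (-13,-7) -> (1,-7) [heading=0, draw]
  -- iteration 6/6 --
  BK 17: (1,-7) -> (-16,-7) [heading=0, draw]
  PU: pen up
  PD: pen down
  FD 14: (-16,-7) -> (-2,-7) [heading=0, draw]
]
PU: pen up
Final: pos=(-2,-7), heading=0, 13 segment(s) drawn

Segment lengths:
  seg 1: (6,-7) -> (16,-7), length = 10
  seg 2: (16,-7) -> (-1,-7), length = 17
  seg 3: (-1,-7) -> (13,-7), length = 14
  seg 4: (13,-7) -> (-4,-7), length = 17
  seg 5: (-4,-7) -> (10,-7), length = 14
  seg 6: (10,-7) -> (-7,-7), length = 17
  seg 7: (-7,-7) -> (7,-7), length = 14
  seg 8: (7,-7) -> (-10,-7), length = 17
  seg 9: (-10,-7) -> (4,-7), length = 14
  seg 10: (4,-7) -> (-13,-7), length = 17
  seg 11: (-13,-7) -> (1,-7), length = 14
  seg 12: (1,-7) -> (-16,-7), length = 17
  seg 13: (-16,-7) -> (-2,-7), length = 14
Total = 196

Answer: 196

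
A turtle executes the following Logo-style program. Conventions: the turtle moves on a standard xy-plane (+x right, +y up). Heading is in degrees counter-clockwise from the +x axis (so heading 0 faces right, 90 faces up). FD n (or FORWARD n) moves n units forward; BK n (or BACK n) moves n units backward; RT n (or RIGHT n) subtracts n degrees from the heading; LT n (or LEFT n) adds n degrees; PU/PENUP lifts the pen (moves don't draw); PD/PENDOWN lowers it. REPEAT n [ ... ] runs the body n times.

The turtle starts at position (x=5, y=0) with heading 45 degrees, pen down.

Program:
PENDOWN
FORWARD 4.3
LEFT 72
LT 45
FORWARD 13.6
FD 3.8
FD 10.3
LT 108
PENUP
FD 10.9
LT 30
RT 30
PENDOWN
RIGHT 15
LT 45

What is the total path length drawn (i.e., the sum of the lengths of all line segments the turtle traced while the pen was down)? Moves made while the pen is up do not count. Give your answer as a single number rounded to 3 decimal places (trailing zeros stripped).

Executing turtle program step by step:
Start: pos=(5,0), heading=45, pen down
PD: pen down
FD 4.3: (5,0) -> (8.041,3.041) [heading=45, draw]
LT 72: heading 45 -> 117
LT 45: heading 117 -> 162
FD 13.6: (8.041,3.041) -> (-4.894,7.243) [heading=162, draw]
FD 3.8: (-4.894,7.243) -> (-8.508,8.417) [heading=162, draw]
FD 10.3: (-8.508,8.417) -> (-18.304,11.6) [heading=162, draw]
LT 108: heading 162 -> 270
PU: pen up
FD 10.9: (-18.304,11.6) -> (-18.304,0.7) [heading=270, move]
LT 30: heading 270 -> 300
RT 30: heading 300 -> 270
PD: pen down
RT 15: heading 270 -> 255
LT 45: heading 255 -> 300
Final: pos=(-18.304,0.7), heading=300, 4 segment(s) drawn

Segment lengths:
  seg 1: (5,0) -> (8.041,3.041), length = 4.3
  seg 2: (8.041,3.041) -> (-4.894,7.243), length = 13.6
  seg 3: (-4.894,7.243) -> (-8.508,8.417), length = 3.8
  seg 4: (-8.508,8.417) -> (-18.304,11.6), length = 10.3
Total = 32

Answer: 32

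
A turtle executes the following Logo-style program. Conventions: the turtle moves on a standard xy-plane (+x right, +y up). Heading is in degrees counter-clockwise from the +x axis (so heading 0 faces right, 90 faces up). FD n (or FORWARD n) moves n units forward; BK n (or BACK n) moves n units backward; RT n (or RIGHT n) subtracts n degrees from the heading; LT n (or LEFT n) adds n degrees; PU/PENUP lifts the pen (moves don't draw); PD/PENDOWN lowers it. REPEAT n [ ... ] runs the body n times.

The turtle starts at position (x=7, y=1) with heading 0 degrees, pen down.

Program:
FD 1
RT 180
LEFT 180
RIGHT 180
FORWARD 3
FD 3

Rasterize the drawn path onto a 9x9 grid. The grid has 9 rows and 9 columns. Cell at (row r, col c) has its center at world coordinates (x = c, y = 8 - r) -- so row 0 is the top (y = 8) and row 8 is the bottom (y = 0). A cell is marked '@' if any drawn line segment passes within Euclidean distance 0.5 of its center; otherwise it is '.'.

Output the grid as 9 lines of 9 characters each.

Answer: .........
.........
.........
.........
.........
.........
.........
..@@@@@@@
.........

Derivation:
Segment 0: (7,1) -> (8,1)
Segment 1: (8,1) -> (5,1)
Segment 2: (5,1) -> (2,1)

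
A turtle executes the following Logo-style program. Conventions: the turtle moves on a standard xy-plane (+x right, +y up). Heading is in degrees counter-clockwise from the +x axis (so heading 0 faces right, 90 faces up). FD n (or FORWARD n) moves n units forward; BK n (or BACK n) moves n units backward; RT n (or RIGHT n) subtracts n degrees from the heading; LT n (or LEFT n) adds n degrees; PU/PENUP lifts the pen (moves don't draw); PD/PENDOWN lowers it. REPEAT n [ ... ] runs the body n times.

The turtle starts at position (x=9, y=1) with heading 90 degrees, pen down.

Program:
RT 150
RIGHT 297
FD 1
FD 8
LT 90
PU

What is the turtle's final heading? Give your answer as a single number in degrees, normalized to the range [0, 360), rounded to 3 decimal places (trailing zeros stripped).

Answer: 93

Derivation:
Executing turtle program step by step:
Start: pos=(9,1), heading=90, pen down
RT 150: heading 90 -> 300
RT 297: heading 300 -> 3
FD 1: (9,1) -> (9.999,1.052) [heading=3, draw]
FD 8: (9.999,1.052) -> (17.988,1.471) [heading=3, draw]
LT 90: heading 3 -> 93
PU: pen up
Final: pos=(17.988,1.471), heading=93, 2 segment(s) drawn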